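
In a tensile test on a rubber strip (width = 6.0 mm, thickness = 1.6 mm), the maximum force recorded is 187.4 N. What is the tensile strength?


Area = width * thickness = 6.0 * 1.6 = 9.6 mm^2
TS = force / area = 187.4 / 9.6 = 19.52 MPa

19.52 MPa


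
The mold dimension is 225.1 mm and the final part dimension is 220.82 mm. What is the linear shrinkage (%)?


Shrinkage = (mold - part) / mold * 100
= (225.1 - 220.82) / 225.1 * 100
= 4.28 / 225.1 * 100
= 1.9%

1.9%


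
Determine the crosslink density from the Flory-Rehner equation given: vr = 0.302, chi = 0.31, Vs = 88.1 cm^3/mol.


ln(1 - vr) = ln(1 - 0.302) = -0.3595
Numerator = -((-0.3595) + 0.302 + 0.31 * 0.302^2) = 0.0293
Denominator = 88.1 * (0.302^(1/3) - 0.302/2) = 45.8047
nu = 0.0293 / 45.8047 = 6.3886e-04 mol/cm^3

6.3886e-04 mol/cm^3


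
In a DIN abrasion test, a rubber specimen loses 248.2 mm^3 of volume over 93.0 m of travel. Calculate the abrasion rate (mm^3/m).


Rate = volume_loss / distance
= 248.2 / 93.0
= 2.669 mm^3/m

2.669 mm^3/m


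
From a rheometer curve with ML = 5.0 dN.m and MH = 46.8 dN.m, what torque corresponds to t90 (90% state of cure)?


M90 = ML + 0.9 * (MH - ML)
M90 = 5.0 + 0.9 * (46.8 - 5.0)
M90 = 5.0 + 0.9 * 41.8
M90 = 42.62 dN.m

42.62 dN.m


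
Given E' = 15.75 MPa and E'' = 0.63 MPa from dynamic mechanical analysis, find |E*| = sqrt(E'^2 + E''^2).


|E*| = sqrt(E'^2 + E''^2)
= sqrt(15.75^2 + 0.63^2)
= sqrt(248.0625 + 0.3969)
= 15.763 MPa

15.763 MPa


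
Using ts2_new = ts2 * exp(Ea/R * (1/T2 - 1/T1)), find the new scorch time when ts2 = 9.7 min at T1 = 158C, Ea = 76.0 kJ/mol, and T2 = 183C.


Convert temperatures: T1 = 158 + 273.15 = 431.15 K, T2 = 183 + 273.15 = 456.15 K
ts2_new = 9.7 * exp(76000 / 8.314 * (1/456.15 - 1/431.15))
1/T2 - 1/T1 = -1.2712e-04
ts2_new = 3.03 min

3.03 min


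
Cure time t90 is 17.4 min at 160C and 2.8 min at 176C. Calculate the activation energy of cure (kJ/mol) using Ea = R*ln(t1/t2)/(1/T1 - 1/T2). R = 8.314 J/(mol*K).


T1 = 433.15 K, T2 = 449.15 K
1/T1 - 1/T2 = 8.2241e-05
ln(t1/t2) = ln(17.4/2.8) = 1.8269
Ea = 8.314 * 1.8269 / 8.2241e-05 = 184681.2636 J/mol
Ea = 184.68 kJ/mol

184.68 kJ/mol


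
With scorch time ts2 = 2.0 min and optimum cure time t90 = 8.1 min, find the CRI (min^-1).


CRI = 100 / (t90 - ts2)
= 100 / (8.1 - 2.0)
= 100 / 6.1
= 16.39 min^-1

16.39 min^-1


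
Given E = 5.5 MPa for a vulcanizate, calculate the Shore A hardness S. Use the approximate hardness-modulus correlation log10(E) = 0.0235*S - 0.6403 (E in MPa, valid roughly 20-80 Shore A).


log10(E) = 0.0235*S - 0.6403  =>  S = (log10(E) + 0.6403) / 0.0235
log10(5.5) = 0.740363
S = (0.740363 + 0.6403) / 0.0235 = 1.380663 / 0.0235
S = 58.8

Shore A = 58.8


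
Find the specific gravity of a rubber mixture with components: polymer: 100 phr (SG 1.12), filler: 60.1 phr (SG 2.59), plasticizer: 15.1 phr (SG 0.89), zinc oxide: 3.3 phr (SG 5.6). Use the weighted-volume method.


Sum of weights = 178.5
Volume contributions:
  polymer: 100/1.12 = 89.2857
  filler: 60.1/2.59 = 23.2046
  plasticizer: 15.1/0.89 = 16.9663
  zinc oxide: 3.3/5.6 = 0.5893
Sum of volumes = 130.0459
SG = 178.5 / 130.0459 = 1.373

SG = 1.373


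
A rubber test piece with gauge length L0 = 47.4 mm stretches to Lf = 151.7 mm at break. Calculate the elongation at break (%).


Elongation = (Lf - L0) / L0 * 100
= (151.7 - 47.4) / 47.4 * 100
= 104.3 / 47.4 * 100
= 220.0%

220.0%


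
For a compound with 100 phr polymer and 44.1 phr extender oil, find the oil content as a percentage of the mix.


Oil % = oil / (100 + oil) * 100
= 44.1 / (100 + 44.1) * 100
= 44.1 / 144.1 * 100
= 30.6%

30.6%


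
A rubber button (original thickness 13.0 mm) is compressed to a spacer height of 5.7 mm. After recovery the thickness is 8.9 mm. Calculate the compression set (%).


CS = (t0 - recovered) / (t0 - ts) * 100
= (13.0 - 8.9) / (13.0 - 5.7) * 100
= 4.1 / 7.3 * 100
= 56.2%

56.2%


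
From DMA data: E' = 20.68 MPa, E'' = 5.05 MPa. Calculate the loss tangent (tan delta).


tan delta = E'' / E'
= 5.05 / 20.68
= 0.2442

tan delta = 0.2442


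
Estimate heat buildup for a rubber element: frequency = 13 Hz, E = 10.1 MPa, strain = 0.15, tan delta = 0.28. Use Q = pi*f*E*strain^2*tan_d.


Q = pi * f * E * strain^2 * tan_d
= pi * 13 * 10.1 * 0.15^2 * 0.28
= pi * 13 * 10.1 * 0.0225 * 0.28
= 2.5987

Q = 2.5987


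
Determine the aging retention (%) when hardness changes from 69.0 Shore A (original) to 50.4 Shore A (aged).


Retention = aged / original * 100
= 50.4 / 69.0 * 100
= 73.0%

73.0%


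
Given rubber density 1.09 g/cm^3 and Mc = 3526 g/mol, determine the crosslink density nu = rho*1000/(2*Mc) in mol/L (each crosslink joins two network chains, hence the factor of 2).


nu = rho * 1000 / (2 * Mc)
nu = 1.09 * 1000 / (2 * 3526)
nu = 1090.0 / 7052
nu = 0.1546 mol/L

0.1546 mol/L


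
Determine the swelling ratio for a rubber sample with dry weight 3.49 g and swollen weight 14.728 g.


Q = W_swollen / W_dry
Q = 14.728 / 3.49
Q = 4.22

Q = 4.22


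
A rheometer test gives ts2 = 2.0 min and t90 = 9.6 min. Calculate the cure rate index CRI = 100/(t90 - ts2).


CRI = 100 / (t90 - ts2)
= 100 / (9.6 - 2.0)
= 100 / 7.6
= 13.16 min^-1

13.16 min^-1


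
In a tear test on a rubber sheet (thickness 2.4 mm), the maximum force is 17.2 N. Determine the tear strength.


Tear strength = force / thickness
= 17.2 / 2.4
= 7.17 N/mm

7.17 N/mm


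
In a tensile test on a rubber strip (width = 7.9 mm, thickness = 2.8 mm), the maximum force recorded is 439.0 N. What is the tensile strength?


Area = width * thickness = 7.9 * 2.8 = 22.12 mm^2
TS = force / area = 439.0 / 22.12 = 19.85 MPa

19.85 MPa


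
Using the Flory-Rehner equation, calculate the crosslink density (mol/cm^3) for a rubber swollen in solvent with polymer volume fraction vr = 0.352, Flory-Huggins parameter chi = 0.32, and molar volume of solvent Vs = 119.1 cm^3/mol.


ln(1 - vr) = ln(1 - 0.352) = -0.4339
Numerator = -((-0.4339) + 0.352 + 0.32 * 0.352^2) = 0.0422
Denominator = 119.1 * (0.352^(1/3) - 0.352/2) = 63.1313
nu = 0.0422 / 63.1313 = 6.6869e-04 mol/cm^3

6.6869e-04 mol/cm^3


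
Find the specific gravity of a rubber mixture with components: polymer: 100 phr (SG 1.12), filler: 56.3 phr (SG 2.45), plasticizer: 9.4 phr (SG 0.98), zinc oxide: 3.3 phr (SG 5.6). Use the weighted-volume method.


Sum of weights = 169.0
Volume contributions:
  polymer: 100/1.12 = 89.2857
  filler: 56.3/2.45 = 22.9796
  plasticizer: 9.4/0.98 = 9.5918
  zinc oxide: 3.3/5.6 = 0.5893
Sum of volumes = 122.4464
SG = 169.0 / 122.4464 = 1.38

SG = 1.38


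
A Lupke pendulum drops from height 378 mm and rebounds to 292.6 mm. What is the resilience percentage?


Resilience = h_rebound / h_drop * 100
= 292.6 / 378 * 100
= 77.4%

77.4%


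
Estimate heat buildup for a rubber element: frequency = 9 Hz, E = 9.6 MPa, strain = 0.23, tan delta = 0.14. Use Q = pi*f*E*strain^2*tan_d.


Q = pi * f * E * strain^2 * tan_d
= pi * 9 * 9.6 * 0.23^2 * 0.14
= pi * 9 * 9.6 * 0.0529 * 0.14
= 2.0102

Q = 2.0102


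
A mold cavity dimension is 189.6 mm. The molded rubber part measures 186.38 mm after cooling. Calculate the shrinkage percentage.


Shrinkage = (mold - part) / mold * 100
= (189.6 - 186.38) / 189.6 * 100
= 3.22 / 189.6 * 100
= 1.7%

1.7%


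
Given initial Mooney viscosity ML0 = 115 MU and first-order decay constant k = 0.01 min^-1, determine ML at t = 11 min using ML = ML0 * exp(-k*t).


ML = ML0 * exp(-k * t)
ML = 115 * exp(-0.01 * 11)
ML = 115 * 0.8958
ML = 103.02 MU

103.02 MU


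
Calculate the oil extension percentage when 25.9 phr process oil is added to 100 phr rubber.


Oil % = oil / (100 + oil) * 100
= 25.9 / (100 + 25.9) * 100
= 25.9 / 125.9 * 100
= 20.57%

20.57%


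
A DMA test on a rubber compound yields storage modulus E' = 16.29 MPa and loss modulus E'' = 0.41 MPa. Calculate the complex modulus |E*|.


|E*| = sqrt(E'^2 + E''^2)
= sqrt(16.29^2 + 0.41^2)
= sqrt(265.3641 + 0.1681)
= 16.295 MPa

16.295 MPa


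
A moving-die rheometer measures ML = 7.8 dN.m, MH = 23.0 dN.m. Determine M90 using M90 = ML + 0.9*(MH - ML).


M90 = ML + 0.9 * (MH - ML)
M90 = 7.8 + 0.9 * (23.0 - 7.8)
M90 = 7.8 + 0.9 * 15.2
M90 = 21.48 dN.m

21.48 dN.m


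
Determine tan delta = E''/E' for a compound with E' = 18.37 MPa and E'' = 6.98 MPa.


tan delta = E'' / E'
= 6.98 / 18.37
= 0.38

tan delta = 0.38


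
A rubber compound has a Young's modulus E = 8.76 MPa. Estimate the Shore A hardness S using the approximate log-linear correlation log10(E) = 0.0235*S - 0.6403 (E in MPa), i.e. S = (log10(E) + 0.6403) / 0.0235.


log10(E) = 0.0235*S - 0.6403  =>  S = (log10(E) + 0.6403) / 0.0235
log10(8.76) = 0.942504
S = (0.942504 + 0.6403) / 0.0235 = 1.582804 / 0.0235
S = 67.4

Shore A = 67.4


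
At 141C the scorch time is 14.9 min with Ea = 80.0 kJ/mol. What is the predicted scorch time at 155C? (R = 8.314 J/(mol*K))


Convert temperatures: T1 = 141 + 273.15 = 414.15 K, T2 = 155 + 273.15 = 428.15 K
ts2_new = 14.9 * exp(80000 / 8.314 * (1/428.15 - 1/414.15))
1/T2 - 1/T1 = -7.8954e-05
ts2_new = 6.97 min

6.97 min


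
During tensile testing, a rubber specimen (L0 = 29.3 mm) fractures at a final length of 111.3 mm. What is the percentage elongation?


Elongation = (Lf - L0) / L0 * 100
= (111.3 - 29.3) / 29.3 * 100
= 82.0 / 29.3 * 100
= 279.9%

279.9%


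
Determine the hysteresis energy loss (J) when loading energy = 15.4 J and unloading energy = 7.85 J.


Hysteresis loss = loading - unloading
= 15.4 - 7.85
= 7.55 J

7.55 J


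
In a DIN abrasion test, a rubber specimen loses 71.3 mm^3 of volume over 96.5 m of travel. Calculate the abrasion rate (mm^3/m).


Rate = volume_loss / distance
= 71.3 / 96.5
= 0.739 mm^3/m

0.739 mm^3/m


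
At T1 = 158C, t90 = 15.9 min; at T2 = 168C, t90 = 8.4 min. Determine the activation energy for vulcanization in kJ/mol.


T1 = 431.15 K, T2 = 441.15 K
1/T1 - 1/T2 = 5.2576e-05
ln(t1/t2) = ln(15.9/8.4) = 0.6381
Ea = 8.314 * 0.6381 / 5.2576e-05 = 100903.1828 J/mol
Ea = 100.9 kJ/mol

100.9 kJ/mol


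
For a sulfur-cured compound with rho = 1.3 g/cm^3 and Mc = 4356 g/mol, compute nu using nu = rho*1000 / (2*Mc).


nu = rho * 1000 / (2 * Mc)
nu = 1.3 * 1000 / (2 * 4356)
nu = 1300.0 / 8712
nu = 0.1492 mol/L

0.1492 mol/L


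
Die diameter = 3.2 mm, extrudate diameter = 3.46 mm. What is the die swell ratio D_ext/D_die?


Die swell ratio = D_extrudate / D_die
= 3.46 / 3.2
= 1.081

Die swell = 1.081


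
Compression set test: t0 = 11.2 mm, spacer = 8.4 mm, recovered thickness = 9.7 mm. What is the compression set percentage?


CS = (t0 - recovered) / (t0 - ts) * 100
= (11.2 - 9.7) / (11.2 - 8.4) * 100
= 1.5 / 2.8 * 100
= 53.6%

53.6%


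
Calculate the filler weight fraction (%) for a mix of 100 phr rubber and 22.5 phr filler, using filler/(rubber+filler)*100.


Filler % = filler / (rubber + filler) * 100
= 22.5 / (100 + 22.5) * 100
= 22.5 / 122.5 * 100
= 18.37%

18.37%


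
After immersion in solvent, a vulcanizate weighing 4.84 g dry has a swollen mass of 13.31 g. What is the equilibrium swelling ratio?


Q = W_swollen / W_dry
Q = 13.31 / 4.84
Q = 2.75

Q = 2.75


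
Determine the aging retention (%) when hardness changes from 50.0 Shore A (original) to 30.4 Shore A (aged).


Retention = aged / original * 100
= 30.4 / 50.0 * 100
= 60.8%

60.8%


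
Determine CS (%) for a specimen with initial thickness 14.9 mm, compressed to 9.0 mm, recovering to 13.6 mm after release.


CS = (t0 - recovered) / (t0 - ts) * 100
= (14.9 - 13.6) / (14.9 - 9.0) * 100
= 1.3 / 5.9 * 100
= 22.0%

22.0%


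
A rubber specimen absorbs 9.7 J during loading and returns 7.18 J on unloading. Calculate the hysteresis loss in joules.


Hysteresis loss = loading - unloading
= 9.7 - 7.18
= 2.52 J

2.52 J


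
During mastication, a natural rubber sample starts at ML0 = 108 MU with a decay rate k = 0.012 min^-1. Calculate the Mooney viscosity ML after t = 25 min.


ML = ML0 * exp(-k * t)
ML = 108 * exp(-0.012 * 25)
ML = 108 * 0.7408
ML = 80.01 MU

80.01 MU


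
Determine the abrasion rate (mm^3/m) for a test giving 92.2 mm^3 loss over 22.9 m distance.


Rate = volume_loss / distance
= 92.2 / 22.9
= 4.026 mm^3/m

4.026 mm^3/m


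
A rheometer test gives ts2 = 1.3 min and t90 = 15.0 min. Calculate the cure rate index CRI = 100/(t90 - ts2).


CRI = 100 / (t90 - ts2)
= 100 / (15.0 - 1.3)
= 100 / 13.7
= 7.3 min^-1

7.3 min^-1


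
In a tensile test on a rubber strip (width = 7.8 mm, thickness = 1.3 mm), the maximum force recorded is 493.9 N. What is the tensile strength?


Area = width * thickness = 7.8 * 1.3 = 10.14 mm^2
TS = force / area = 493.9 / 10.14 = 48.71 MPa

48.71 MPa


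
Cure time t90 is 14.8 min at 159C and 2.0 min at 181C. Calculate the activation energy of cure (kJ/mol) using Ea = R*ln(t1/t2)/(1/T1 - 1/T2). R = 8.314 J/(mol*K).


T1 = 432.15 K, T2 = 454.15 K
1/T1 - 1/T2 = 1.1210e-04
ln(t1/t2) = ln(14.8/2.0) = 2.0015
Ea = 8.314 * 2.0015 / 1.1210e-04 = 148447.3434 J/mol
Ea = 148.45 kJ/mol

148.45 kJ/mol


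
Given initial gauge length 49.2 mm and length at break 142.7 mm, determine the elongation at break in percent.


Elongation = (Lf - L0) / L0 * 100
= (142.7 - 49.2) / 49.2 * 100
= 93.5 / 49.2 * 100
= 190.0%

190.0%


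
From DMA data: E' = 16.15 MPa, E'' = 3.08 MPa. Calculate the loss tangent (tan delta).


tan delta = E'' / E'
= 3.08 / 16.15
= 0.1907

tan delta = 0.1907


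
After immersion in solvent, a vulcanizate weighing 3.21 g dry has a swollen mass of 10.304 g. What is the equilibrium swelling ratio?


Q = W_swollen / W_dry
Q = 10.304 / 3.21
Q = 3.21

Q = 3.21


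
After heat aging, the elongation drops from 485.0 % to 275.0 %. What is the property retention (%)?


Retention = aged / original * 100
= 275.0 / 485.0 * 100
= 56.7%

56.7%


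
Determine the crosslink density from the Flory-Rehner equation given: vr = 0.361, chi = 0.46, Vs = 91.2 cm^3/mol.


ln(1 - vr) = ln(1 - 0.361) = -0.4479
Numerator = -((-0.4479) + 0.361 + 0.46 * 0.361^2) = 0.0269
Denominator = 91.2 * (0.361^(1/3) - 0.361/2) = 48.4762
nu = 0.0269 / 48.4762 = 5.5498e-04 mol/cm^3

5.5498e-04 mol/cm^3


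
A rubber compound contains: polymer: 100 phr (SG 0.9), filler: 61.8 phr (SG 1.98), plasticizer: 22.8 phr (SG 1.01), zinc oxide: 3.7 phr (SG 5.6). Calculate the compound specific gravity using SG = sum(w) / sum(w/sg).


Sum of weights = 188.3
Volume contributions:
  polymer: 100/0.9 = 111.1111
  filler: 61.8/1.98 = 31.2121
  plasticizer: 22.8/1.01 = 22.5743
  zinc oxide: 3.7/5.6 = 0.6607
Sum of volumes = 165.5582
SG = 188.3 / 165.5582 = 1.137

SG = 1.137


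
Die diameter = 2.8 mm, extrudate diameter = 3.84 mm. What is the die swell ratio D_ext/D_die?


Die swell ratio = D_extrudate / D_die
= 3.84 / 2.8
= 1.371

Die swell = 1.371


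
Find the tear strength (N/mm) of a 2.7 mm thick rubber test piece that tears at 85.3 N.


Tear strength = force / thickness
= 85.3 / 2.7
= 31.59 N/mm

31.59 N/mm


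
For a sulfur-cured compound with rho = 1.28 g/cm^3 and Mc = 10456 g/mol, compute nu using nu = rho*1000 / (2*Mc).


nu = rho * 1000 / (2 * Mc)
nu = 1.28 * 1000 / (2 * 10456)
nu = 1280.0 / 20912
nu = 0.0612 mol/L

0.0612 mol/L


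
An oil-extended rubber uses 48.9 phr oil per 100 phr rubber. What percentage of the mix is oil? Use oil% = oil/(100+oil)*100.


Oil % = oil / (100 + oil) * 100
= 48.9 / (100 + 48.9) * 100
= 48.9 / 148.9 * 100
= 32.84%

32.84%


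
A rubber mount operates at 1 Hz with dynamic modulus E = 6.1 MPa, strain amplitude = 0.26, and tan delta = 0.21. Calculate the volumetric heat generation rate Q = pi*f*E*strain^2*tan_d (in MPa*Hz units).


Q = pi * f * E * strain^2 * tan_d
= pi * 1 * 6.1 * 0.26^2 * 0.21
= pi * 1 * 6.1 * 0.0676 * 0.21
= 0.2720

Q = 0.2720


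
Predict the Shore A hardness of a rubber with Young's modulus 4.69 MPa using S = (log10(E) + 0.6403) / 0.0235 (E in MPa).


log10(E) = 0.0235*S - 0.6403  =>  S = (log10(E) + 0.6403) / 0.0235
log10(4.69) = 0.671173
S = (0.671173 + 0.6403) / 0.0235 = 1.311473 / 0.0235
S = 55.8

Shore A = 55.8


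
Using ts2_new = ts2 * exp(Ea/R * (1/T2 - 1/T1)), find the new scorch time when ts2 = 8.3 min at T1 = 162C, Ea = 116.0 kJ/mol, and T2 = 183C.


Convert temperatures: T1 = 162 + 273.15 = 435.15 K, T2 = 183 + 273.15 = 456.15 K
ts2_new = 8.3 * exp(116000 / 8.314 * (1/456.15 - 1/435.15))
1/T2 - 1/T1 = -1.0580e-04
ts2_new = 1.9 min

1.9 min


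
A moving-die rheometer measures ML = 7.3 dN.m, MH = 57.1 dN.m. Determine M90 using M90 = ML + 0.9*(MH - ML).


M90 = ML + 0.9 * (MH - ML)
M90 = 7.3 + 0.9 * (57.1 - 7.3)
M90 = 7.3 + 0.9 * 49.8
M90 = 52.12 dN.m

52.12 dN.m


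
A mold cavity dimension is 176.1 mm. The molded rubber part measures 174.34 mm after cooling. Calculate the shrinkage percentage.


Shrinkage = (mold - part) / mold * 100
= (176.1 - 174.34) / 176.1 * 100
= 1.76 / 176.1 * 100
= 1.0%

1.0%


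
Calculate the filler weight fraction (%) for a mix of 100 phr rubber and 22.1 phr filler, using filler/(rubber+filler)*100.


Filler % = filler / (rubber + filler) * 100
= 22.1 / (100 + 22.1) * 100
= 22.1 / 122.1 * 100
= 18.1%

18.1%


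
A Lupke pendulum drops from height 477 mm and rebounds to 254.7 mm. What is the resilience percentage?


Resilience = h_rebound / h_drop * 100
= 254.7 / 477 * 100
= 53.4%

53.4%


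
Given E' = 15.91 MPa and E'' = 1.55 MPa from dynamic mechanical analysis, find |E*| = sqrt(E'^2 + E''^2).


|E*| = sqrt(E'^2 + E''^2)
= sqrt(15.91^2 + 1.55^2)
= sqrt(253.1281 + 2.4025)
= 15.985 MPa

15.985 MPa


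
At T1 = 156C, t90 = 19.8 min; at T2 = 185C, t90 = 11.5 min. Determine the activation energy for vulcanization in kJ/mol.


T1 = 429.15 K, T2 = 458.15 K
1/T1 - 1/T2 = 1.4750e-04
ln(t1/t2) = ln(19.8/11.5) = 0.5433
Ea = 8.314 * 0.5433 / 1.4750e-04 = 30626.4341 J/mol
Ea = 30.63 kJ/mol

30.63 kJ/mol


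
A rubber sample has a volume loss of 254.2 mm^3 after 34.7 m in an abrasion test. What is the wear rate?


Rate = volume_loss / distance
= 254.2 / 34.7
= 7.326 mm^3/m

7.326 mm^3/m


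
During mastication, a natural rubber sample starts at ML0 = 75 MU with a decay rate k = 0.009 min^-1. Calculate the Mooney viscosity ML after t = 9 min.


ML = ML0 * exp(-k * t)
ML = 75 * exp(-0.009 * 9)
ML = 75 * 0.9222
ML = 69.16 MU

69.16 MU


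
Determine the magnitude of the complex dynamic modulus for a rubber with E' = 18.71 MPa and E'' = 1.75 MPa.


|E*| = sqrt(E'^2 + E''^2)
= sqrt(18.71^2 + 1.75^2)
= sqrt(350.0641 + 3.0625)
= 18.792 MPa

18.792 MPa


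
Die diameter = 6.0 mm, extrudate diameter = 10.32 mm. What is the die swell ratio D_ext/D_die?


Die swell ratio = D_extrudate / D_die
= 10.32 / 6.0
= 1.72

Die swell = 1.72


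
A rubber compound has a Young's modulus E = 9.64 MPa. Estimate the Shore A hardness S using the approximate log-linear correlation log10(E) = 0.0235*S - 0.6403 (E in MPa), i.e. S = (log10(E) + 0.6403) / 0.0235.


log10(E) = 0.0235*S - 0.6403  =>  S = (log10(E) + 0.6403) / 0.0235
log10(9.64) = 0.984077
S = (0.984077 + 0.6403) / 0.0235 = 1.624377 / 0.0235
S = 69.1

Shore A = 69.1


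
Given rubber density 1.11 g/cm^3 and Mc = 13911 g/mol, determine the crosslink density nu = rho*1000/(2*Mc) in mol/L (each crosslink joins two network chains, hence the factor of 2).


nu = rho * 1000 / (2 * Mc)
nu = 1.11 * 1000 / (2 * 13911)
nu = 1110.0 / 27822
nu = 0.0399 mol/L

0.0399 mol/L


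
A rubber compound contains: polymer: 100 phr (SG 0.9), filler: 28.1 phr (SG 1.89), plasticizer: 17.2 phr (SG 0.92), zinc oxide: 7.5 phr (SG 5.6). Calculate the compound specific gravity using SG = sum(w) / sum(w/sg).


Sum of weights = 152.8
Volume contributions:
  polymer: 100/0.9 = 111.1111
  filler: 28.1/1.89 = 14.8677
  plasticizer: 17.2/0.92 = 18.6957
  zinc oxide: 7.5/5.6 = 1.3393
Sum of volumes = 146.0138
SG = 152.8 / 146.0138 = 1.046

SG = 1.046


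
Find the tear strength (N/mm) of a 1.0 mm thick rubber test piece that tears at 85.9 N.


Tear strength = force / thickness
= 85.9 / 1.0
= 85.9 N/mm

85.9 N/mm


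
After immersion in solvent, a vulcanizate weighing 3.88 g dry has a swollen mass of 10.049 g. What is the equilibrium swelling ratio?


Q = W_swollen / W_dry
Q = 10.049 / 3.88
Q = 2.59

Q = 2.59


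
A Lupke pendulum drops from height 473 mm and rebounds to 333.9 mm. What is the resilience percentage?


Resilience = h_rebound / h_drop * 100
= 333.9 / 473 * 100
= 70.6%

70.6%


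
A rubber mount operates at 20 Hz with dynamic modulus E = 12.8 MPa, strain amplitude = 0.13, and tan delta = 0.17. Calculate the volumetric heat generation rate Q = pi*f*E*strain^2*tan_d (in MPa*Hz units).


Q = pi * f * E * strain^2 * tan_d
= pi * 20 * 12.8 * 0.13^2 * 0.17
= pi * 20 * 12.8 * 0.0169 * 0.17
= 2.3106

Q = 2.3106


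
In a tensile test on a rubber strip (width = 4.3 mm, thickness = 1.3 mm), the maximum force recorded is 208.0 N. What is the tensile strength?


Area = width * thickness = 4.3 * 1.3 = 5.59 mm^2
TS = force / area = 208.0 / 5.59 = 37.21 MPa

37.21 MPa


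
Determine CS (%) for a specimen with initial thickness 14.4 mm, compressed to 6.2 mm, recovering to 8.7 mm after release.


CS = (t0 - recovered) / (t0 - ts) * 100
= (14.4 - 8.7) / (14.4 - 6.2) * 100
= 5.7 / 8.2 * 100
= 69.5%

69.5%


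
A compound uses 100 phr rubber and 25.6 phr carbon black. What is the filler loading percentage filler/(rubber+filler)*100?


Filler % = filler / (rubber + filler) * 100
= 25.6 / (100 + 25.6) * 100
= 25.6 / 125.6 * 100
= 20.38%

20.38%


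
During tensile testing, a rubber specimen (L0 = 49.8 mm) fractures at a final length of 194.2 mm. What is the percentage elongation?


Elongation = (Lf - L0) / L0 * 100
= (194.2 - 49.8) / 49.8 * 100
= 144.4 / 49.8 * 100
= 290.0%

290.0%


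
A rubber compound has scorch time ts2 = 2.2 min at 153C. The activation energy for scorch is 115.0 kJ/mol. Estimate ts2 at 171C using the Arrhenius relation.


Convert temperatures: T1 = 153 + 273.15 = 426.15 K, T2 = 171 + 273.15 = 444.15 K
ts2_new = 2.2 * exp(115000 / 8.314 * (1/444.15 - 1/426.15))
1/T2 - 1/T1 = -9.5100e-05
ts2_new = 0.59 min

0.59 min


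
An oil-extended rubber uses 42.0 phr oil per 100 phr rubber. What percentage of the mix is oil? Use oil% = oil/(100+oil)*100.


Oil % = oil / (100 + oil) * 100
= 42.0 / (100 + 42.0) * 100
= 42.0 / 142.0 * 100
= 29.58%

29.58%


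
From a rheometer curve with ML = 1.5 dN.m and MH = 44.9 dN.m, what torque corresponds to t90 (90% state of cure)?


M90 = ML + 0.9 * (MH - ML)
M90 = 1.5 + 0.9 * (44.9 - 1.5)
M90 = 1.5 + 0.9 * 43.4
M90 = 40.56 dN.m

40.56 dN.m


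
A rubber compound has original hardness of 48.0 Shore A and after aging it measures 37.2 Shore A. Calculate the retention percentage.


Retention = aged / original * 100
= 37.2 / 48.0 * 100
= 77.5%

77.5%


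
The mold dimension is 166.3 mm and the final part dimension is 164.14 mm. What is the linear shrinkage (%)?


Shrinkage = (mold - part) / mold * 100
= (166.3 - 164.14) / 166.3 * 100
= 2.16 / 166.3 * 100
= 1.3%

1.3%


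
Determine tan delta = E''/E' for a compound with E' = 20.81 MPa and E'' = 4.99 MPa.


tan delta = E'' / E'
= 4.99 / 20.81
= 0.2398

tan delta = 0.2398


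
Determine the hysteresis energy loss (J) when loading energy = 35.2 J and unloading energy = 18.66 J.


Hysteresis loss = loading - unloading
= 35.2 - 18.66
= 16.54 J

16.54 J


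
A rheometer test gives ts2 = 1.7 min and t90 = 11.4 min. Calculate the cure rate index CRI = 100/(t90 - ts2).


CRI = 100 / (t90 - ts2)
= 100 / (11.4 - 1.7)
= 100 / 9.7
= 10.31 min^-1

10.31 min^-1


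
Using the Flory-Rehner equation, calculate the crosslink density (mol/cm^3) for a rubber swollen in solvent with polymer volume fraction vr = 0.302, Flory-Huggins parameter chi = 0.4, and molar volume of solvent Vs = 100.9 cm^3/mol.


ln(1 - vr) = ln(1 - 0.302) = -0.3595
Numerator = -((-0.3595) + 0.302 + 0.4 * 0.302^2) = 0.0211
Denominator = 100.9 * (0.302^(1/3) - 0.302/2) = 52.4597
nu = 0.0211 / 52.4597 = 4.0135e-04 mol/cm^3

4.0135e-04 mol/cm^3


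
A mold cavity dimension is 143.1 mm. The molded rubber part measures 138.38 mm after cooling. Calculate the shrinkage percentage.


Shrinkage = (mold - part) / mold * 100
= (143.1 - 138.38) / 143.1 * 100
= 4.72 / 143.1 * 100
= 3.3%

3.3%


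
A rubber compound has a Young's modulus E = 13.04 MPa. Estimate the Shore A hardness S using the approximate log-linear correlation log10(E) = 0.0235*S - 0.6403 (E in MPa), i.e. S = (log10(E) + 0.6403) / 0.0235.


log10(E) = 0.0235*S - 0.6403  =>  S = (log10(E) + 0.6403) / 0.0235
log10(13.04) = 1.115278
S = (1.115278 + 0.6403) / 0.0235 = 1.755578 / 0.0235
S = 74.7

Shore A = 74.7


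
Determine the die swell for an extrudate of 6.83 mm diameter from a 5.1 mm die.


Die swell ratio = D_extrudate / D_die
= 6.83 / 5.1
= 1.339

Die swell = 1.339


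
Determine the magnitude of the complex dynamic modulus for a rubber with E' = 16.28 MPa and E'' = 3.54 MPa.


|E*| = sqrt(E'^2 + E''^2)
= sqrt(16.28^2 + 3.54^2)
= sqrt(265.0384 + 12.5316)
= 16.66 MPa

16.66 MPa


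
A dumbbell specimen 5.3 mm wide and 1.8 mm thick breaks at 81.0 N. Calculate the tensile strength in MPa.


Area = width * thickness = 5.3 * 1.8 = 9.54 mm^2
TS = force / area = 81.0 / 9.54 = 8.49 MPa

8.49 MPa


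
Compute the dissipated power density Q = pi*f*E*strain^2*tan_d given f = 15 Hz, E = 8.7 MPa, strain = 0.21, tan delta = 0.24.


Q = pi * f * E * strain^2 * tan_d
= pi * 15 * 8.7 * 0.21^2 * 0.24
= pi * 15 * 8.7 * 0.0441 * 0.24
= 4.3392

Q = 4.3392


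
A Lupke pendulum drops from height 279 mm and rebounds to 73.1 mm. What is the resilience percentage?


Resilience = h_rebound / h_drop * 100
= 73.1 / 279 * 100
= 26.2%

26.2%


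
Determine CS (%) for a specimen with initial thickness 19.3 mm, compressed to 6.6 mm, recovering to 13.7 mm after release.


CS = (t0 - recovered) / (t0 - ts) * 100
= (19.3 - 13.7) / (19.3 - 6.6) * 100
= 5.6 / 12.7 * 100
= 44.1%

44.1%


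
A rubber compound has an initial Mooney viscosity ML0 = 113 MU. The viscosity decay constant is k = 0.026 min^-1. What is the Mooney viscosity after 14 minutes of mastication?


ML = ML0 * exp(-k * t)
ML = 113 * exp(-0.026 * 14)
ML = 113 * 0.6949
ML = 78.52 MU

78.52 MU


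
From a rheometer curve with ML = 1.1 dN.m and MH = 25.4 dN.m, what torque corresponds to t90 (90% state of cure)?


M90 = ML + 0.9 * (MH - ML)
M90 = 1.1 + 0.9 * (25.4 - 1.1)
M90 = 1.1 + 0.9 * 24.3
M90 = 22.97 dN.m

22.97 dN.m


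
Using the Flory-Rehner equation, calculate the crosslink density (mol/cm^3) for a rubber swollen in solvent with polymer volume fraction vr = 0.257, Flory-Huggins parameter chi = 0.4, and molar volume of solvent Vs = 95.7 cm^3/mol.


ln(1 - vr) = ln(1 - 0.257) = -0.2971
Numerator = -((-0.2971) + 0.257 + 0.4 * 0.257^2) = 0.0136
Denominator = 95.7 * (0.257^(1/3) - 0.257/2) = 48.5473
nu = 0.0136 / 48.5473 = 2.8096e-04 mol/cm^3

2.8096e-04 mol/cm^3


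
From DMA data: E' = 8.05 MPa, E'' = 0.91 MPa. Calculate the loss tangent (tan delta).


tan delta = E'' / E'
= 0.91 / 8.05
= 0.113

tan delta = 0.113


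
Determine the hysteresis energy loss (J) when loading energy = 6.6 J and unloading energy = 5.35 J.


Hysteresis loss = loading - unloading
= 6.6 - 5.35
= 1.25 J

1.25 J


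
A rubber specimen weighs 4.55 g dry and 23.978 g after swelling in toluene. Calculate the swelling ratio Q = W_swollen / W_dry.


Q = W_swollen / W_dry
Q = 23.978 / 4.55
Q = 5.27

Q = 5.27


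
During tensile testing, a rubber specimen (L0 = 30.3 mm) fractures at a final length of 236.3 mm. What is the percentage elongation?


Elongation = (Lf - L0) / L0 * 100
= (236.3 - 30.3) / 30.3 * 100
= 206.0 / 30.3 * 100
= 679.9%

679.9%


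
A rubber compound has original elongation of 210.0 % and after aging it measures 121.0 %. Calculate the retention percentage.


Retention = aged / original * 100
= 121.0 / 210.0 * 100
= 57.6%

57.6%


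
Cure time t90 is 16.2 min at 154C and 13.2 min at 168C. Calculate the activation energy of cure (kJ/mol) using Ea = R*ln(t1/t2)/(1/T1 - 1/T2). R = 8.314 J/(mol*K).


T1 = 427.15 K, T2 = 441.15 K
1/T1 - 1/T2 = 7.4295e-05
ln(t1/t2) = ln(16.2/13.2) = 0.2048
Ea = 8.314 * 0.2048 / 7.4295e-05 = 22917.4759 J/mol
Ea = 22.92 kJ/mol

22.92 kJ/mol


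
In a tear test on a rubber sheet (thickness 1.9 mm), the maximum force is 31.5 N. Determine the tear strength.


Tear strength = force / thickness
= 31.5 / 1.9
= 16.58 N/mm

16.58 N/mm


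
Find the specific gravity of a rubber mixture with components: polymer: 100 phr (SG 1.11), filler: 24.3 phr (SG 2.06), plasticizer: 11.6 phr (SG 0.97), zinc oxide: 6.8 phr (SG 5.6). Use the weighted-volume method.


Sum of weights = 142.7
Volume contributions:
  polymer: 100/1.11 = 90.0901
  filler: 24.3/2.06 = 11.7961
  plasticizer: 11.6/0.97 = 11.9588
  zinc oxide: 6.8/5.6 = 1.2143
Sum of volumes = 115.0593
SG = 142.7 / 115.0593 = 1.24

SG = 1.24


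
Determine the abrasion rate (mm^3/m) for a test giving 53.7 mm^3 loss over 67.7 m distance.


Rate = volume_loss / distance
= 53.7 / 67.7
= 0.793 mm^3/m

0.793 mm^3/m


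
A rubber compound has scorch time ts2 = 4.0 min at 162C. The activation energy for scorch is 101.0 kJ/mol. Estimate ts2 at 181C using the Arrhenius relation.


Convert temperatures: T1 = 162 + 273.15 = 435.15 K, T2 = 181 + 273.15 = 454.15 K
ts2_new = 4.0 * exp(101000 / 8.314 * (1/454.15 - 1/435.15))
1/T2 - 1/T1 = -9.6142e-05
ts2_new = 1.24 min

1.24 min


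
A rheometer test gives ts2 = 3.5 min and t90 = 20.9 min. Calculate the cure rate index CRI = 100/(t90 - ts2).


CRI = 100 / (t90 - ts2)
= 100 / (20.9 - 3.5)
= 100 / 17.4
= 5.75 min^-1

5.75 min^-1


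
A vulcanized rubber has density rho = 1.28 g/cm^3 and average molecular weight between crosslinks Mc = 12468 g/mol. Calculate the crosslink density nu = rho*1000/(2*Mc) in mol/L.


nu = rho * 1000 / (2 * Mc)
nu = 1.28 * 1000 / (2 * 12468)
nu = 1280.0 / 24936
nu = 0.0513 mol/L

0.0513 mol/L


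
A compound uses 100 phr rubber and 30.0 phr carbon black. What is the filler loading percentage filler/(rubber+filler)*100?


Filler % = filler / (rubber + filler) * 100
= 30.0 / (100 + 30.0) * 100
= 30.0 / 130.0 * 100
= 23.08%

23.08%


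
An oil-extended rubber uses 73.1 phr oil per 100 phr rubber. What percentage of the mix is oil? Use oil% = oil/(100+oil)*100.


Oil % = oil / (100 + oil) * 100
= 73.1 / (100 + 73.1) * 100
= 73.1 / 173.1 * 100
= 42.23%

42.23%


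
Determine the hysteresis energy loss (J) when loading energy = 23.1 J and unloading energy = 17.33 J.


Hysteresis loss = loading - unloading
= 23.1 - 17.33
= 5.77 J

5.77 J


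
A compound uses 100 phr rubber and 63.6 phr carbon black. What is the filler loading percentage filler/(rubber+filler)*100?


Filler % = filler / (rubber + filler) * 100
= 63.6 / (100 + 63.6) * 100
= 63.6 / 163.6 * 100
= 38.88%

38.88%


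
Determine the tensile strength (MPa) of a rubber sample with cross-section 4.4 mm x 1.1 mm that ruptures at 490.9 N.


Area = width * thickness = 4.4 * 1.1 = 4.84 mm^2
TS = force / area = 490.9 / 4.84 = 101.43 MPa

101.43 MPa


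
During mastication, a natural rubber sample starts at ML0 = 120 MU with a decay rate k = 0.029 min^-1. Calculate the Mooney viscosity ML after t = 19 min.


ML = ML0 * exp(-k * t)
ML = 120 * exp(-0.029 * 19)
ML = 120 * 0.5764
ML = 69.16 MU

69.16 MU


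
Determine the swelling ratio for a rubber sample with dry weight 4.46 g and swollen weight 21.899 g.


Q = W_swollen / W_dry
Q = 21.899 / 4.46
Q = 4.91

Q = 4.91


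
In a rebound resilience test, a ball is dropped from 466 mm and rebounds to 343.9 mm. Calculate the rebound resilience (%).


Resilience = h_rebound / h_drop * 100
= 343.9 / 466 * 100
= 73.8%

73.8%


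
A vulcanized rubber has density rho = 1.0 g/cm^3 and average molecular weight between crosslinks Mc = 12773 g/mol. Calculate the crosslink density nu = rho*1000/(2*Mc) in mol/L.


nu = rho * 1000 / (2 * Mc)
nu = 1.0 * 1000 / (2 * 12773)
nu = 1000.0 / 25546
nu = 0.0391 mol/L

0.0391 mol/L


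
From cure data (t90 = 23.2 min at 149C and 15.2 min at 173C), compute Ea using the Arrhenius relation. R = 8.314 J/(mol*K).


T1 = 422.15 K, T2 = 446.15 K
1/T1 - 1/T2 = 1.2743e-04
ln(t1/t2) = ln(23.2/15.2) = 0.4229
Ea = 8.314 * 0.4229 / 1.2743e-04 = 27589.2466 J/mol
Ea = 27.59 kJ/mol

27.59 kJ/mol


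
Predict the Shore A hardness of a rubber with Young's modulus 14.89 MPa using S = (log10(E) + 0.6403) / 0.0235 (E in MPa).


log10(E) = 0.0235*S - 0.6403  =>  S = (log10(E) + 0.6403) / 0.0235
log10(14.89) = 1.172895
S = (1.172895 + 0.6403) / 0.0235 = 1.813195 / 0.0235
S = 77.2

Shore A = 77.2


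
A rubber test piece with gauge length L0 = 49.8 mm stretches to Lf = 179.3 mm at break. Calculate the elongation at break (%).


Elongation = (Lf - L0) / L0 * 100
= (179.3 - 49.8) / 49.8 * 100
= 129.5 / 49.8 * 100
= 260.0%

260.0%


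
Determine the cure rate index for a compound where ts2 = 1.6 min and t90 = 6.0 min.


CRI = 100 / (t90 - ts2)
= 100 / (6.0 - 1.6)
= 100 / 4.4
= 22.73 min^-1

22.73 min^-1


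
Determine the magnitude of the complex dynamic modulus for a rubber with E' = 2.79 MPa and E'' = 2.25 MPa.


|E*| = sqrt(E'^2 + E''^2)
= sqrt(2.79^2 + 2.25^2)
= sqrt(7.7841 + 5.0625)
= 3.584 MPa

3.584 MPa


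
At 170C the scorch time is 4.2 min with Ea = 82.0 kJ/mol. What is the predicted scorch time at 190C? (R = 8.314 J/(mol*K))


Convert temperatures: T1 = 170 + 273.15 = 443.15 K, T2 = 190 + 273.15 = 463.15 K
ts2_new = 4.2 * exp(82000 / 8.314 * (1/463.15 - 1/443.15))
1/T2 - 1/T1 = -9.7445e-05
ts2_new = 1.61 min

1.61 min


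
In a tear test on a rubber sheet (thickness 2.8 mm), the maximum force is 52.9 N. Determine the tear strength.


Tear strength = force / thickness
= 52.9 / 2.8
= 18.89 N/mm

18.89 N/mm


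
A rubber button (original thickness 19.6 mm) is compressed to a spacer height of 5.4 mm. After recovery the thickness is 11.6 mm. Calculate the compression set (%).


CS = (t0 - recovered) / (t0 - ts) * 100
= (19.6 - 11.6) / (19.6 - 5.4) * 100
= 8.0 / 14.2 * 100
= 56.3%

56.3%


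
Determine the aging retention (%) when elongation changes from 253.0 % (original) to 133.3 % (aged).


Retention = aged / original * 100
= 133.3 / 253.0 * 100
= 52.7%

52.7%


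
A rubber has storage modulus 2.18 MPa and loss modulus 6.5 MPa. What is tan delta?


tan delta = E'' / E'
= 6.5 / 2.18
= 2.9817

tan delta = 2.9817


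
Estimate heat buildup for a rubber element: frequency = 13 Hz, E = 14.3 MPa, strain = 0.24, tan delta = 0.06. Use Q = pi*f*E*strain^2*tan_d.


Q = pi * f * E * strain^2 * tan_d
= pi * 13 * 14.3 * 0.24^2 * 0.06
= pi * 13 * 14.3 * 0.0576 * 0.06
= 2.0184

Q = 2.0184


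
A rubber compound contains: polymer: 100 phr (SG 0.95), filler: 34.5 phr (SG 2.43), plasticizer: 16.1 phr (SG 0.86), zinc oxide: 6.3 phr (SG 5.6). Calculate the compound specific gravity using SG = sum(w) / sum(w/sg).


Sum of weights = 156.9
Volume contributions:
  polymer: 100/0.95 = 105.2632
  filler: 34.5/2.43 = 14.1975
  plasticizer: 16.1/0.86 = 18.7209
  zinc oxide: 6.3/5.6 = 1.1250
Sum of volumes = 139.3066
SG = 156.9 / 139.3066 = 1.126

SG = 1.126


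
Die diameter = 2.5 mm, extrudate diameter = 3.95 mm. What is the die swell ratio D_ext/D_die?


Die swell ratio = D_extrudate / D_die
= 3.95 / 2.5
= 1.58

Die swell = 1.58


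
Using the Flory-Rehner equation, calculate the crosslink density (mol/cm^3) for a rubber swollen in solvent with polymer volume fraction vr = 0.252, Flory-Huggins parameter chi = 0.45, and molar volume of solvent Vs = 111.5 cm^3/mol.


ln(1 - vr) = ln(1 - 0.252) = -0.2904
Numerator = -((-0.2904) + 0.252 + 0.45 * 0.252^2) = 0.0098
Denominator = 111.5 * (0.252^(1/3) - 0.252/2) = 56.3784
nu = 0.0098 / 56.3784 = 1.7339e-04 mol/cm^3

1.7339e-04 mol/cm^3


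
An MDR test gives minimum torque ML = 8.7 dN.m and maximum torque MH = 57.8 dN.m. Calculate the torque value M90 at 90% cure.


M90 = ML + 0.9 * (MH - ML)
M90 = 8.7 + 0.9 * (57.8 - 8.7)
M90 = 8.7 + 0.9 * 49.1
M90 = 52.89 dN.m

52.89 dN.m


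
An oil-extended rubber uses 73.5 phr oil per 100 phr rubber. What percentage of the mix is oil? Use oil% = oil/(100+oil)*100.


Oil % = oil / (100 + oil) * 100
= 73.5 / (100 + 73.5) * 100
= 73.5 / 173.5 * 100
= 42.36%

42.36%


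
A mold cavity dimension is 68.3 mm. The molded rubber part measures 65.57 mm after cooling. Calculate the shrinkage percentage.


Shrinkage = (mold - part) / mold * 100
= (68.3 - 65.57) / 68.3 * 100
= 2.73 / 68.3 * 100
= 4.0%

4.0%


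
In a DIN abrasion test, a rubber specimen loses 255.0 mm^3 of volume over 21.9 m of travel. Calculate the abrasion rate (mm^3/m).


Rate = volume_loss / distance
= 255.0 / 21.9
= 11.644 mm^3/m

11.644 mm^3/m


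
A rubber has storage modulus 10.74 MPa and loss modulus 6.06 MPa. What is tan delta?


tan delta = E'' / E'
= 6.06 / 10.74
= 0.5642

tan delta = 0.5642


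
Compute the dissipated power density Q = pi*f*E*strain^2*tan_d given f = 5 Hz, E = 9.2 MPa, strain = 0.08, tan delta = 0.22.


Q = pi * f * E * strain^2 * tan_d
= pi * 5 * 9.2 * 0.08^2 * 0.22
= pi * 5 * 9.2 * 0.0064 * 0.22
= 0.2035

Q = 0.2035


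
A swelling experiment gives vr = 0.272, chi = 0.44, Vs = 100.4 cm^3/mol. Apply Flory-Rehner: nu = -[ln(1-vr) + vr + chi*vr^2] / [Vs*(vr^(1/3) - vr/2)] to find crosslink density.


ln(1 - vr) = ln(1 - 0.272) = -0.3175
Numerator = -((-0.3175) + 0.272 + 0.44 * 0.272^2) = 0.0129
Denominator = 100.4 * (0.272^(1/3) - 0.272/2) = 51.3970
nu = 0.0129 / 51.3970 = 2.5101e-04 mol/cm^3

2.5101e-04 mol/cm^3


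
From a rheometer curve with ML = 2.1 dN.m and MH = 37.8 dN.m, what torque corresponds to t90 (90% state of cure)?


M90 = ML + 0.9 * (MH - ML)
M90 = 2.1 + 0.9 * (37.8 - 2.1)
M90 = 2.1 + 0.9 * 35.7
M90 = 34.23 dN.m

34.23 dN.m


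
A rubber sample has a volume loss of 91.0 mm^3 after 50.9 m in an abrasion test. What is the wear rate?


Rate = volume_loss / distance
= 91.0 / 50.9
= 1.788 mm^3/m

1.788 mm^3/m


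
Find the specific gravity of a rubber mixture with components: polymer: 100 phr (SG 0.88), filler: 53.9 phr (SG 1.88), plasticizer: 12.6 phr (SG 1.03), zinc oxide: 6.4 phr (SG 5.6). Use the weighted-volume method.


Sum of weights = 172.9
Volume contributions:
  polymer: 100/0.88 = 113.6364
  filler: 53.9/1.88 = 28.6702
  plasticizer: 12.6/1.03 = 12.2330
  zinc oxide: 6.4/5.6 = 1.1429
Sum of volumes = 155.6824
SG = 172.9 / 155.6824 = 1.111

SG = 1.111


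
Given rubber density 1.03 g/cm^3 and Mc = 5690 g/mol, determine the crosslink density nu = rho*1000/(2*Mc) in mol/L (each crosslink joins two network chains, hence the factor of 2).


nu = rho * 1000 / (2 * Mc)
nu = 1.03 * 1000 / (2 * 5690)
nu = 1030.0 / 11380
nu = 0.0905 mol/L

0.0905 mol/L


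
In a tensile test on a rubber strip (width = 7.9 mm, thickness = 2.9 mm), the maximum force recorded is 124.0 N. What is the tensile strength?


Area = width * thickness = 7.9 * 2.9 = 22.91 mm^2
TS = force / area = 124.0 / 22.91 = 5.41 MPa

5.41 MPa


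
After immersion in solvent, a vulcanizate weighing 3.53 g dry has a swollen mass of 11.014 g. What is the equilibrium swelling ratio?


Q = W_swollen / W_dry
Q = 11.014 / 3.53
Q = 3.12

Q = 3.12


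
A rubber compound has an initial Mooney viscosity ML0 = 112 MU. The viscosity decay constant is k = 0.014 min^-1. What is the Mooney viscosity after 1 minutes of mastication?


ML = ML0 * exp(-k * t)
ML = 112 * exp(-0.014 * 1)
ML = 112 * 0.9861
ML = 110.44 MU

110.44 MU


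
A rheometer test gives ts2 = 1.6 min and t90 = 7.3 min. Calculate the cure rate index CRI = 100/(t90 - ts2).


CRI = 100 / (t90 - ts2)
= 100 / (7.3 - 1.6)
= 100 / 5.7
= 17.54 min^-1

17.54 min^-1
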